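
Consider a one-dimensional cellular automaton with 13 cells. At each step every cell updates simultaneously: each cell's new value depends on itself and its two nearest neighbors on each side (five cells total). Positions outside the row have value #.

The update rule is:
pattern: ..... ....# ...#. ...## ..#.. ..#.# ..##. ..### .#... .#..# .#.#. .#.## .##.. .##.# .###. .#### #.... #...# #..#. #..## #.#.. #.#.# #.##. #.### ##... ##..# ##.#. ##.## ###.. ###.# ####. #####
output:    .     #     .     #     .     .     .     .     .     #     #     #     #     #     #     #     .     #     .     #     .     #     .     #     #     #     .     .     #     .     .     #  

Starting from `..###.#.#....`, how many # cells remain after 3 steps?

7

##.#..##...##
....##.####.#
#.##.#.##...#
count of #: 7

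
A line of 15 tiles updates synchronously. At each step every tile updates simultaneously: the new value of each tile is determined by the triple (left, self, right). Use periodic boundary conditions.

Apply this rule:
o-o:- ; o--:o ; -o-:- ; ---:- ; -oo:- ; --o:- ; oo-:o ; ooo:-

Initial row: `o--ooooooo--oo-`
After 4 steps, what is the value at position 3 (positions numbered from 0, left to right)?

-o-------oo--o-
--o-------oo--o
o--o-------oo--
-o--o-------oo-
position 3 holds -

-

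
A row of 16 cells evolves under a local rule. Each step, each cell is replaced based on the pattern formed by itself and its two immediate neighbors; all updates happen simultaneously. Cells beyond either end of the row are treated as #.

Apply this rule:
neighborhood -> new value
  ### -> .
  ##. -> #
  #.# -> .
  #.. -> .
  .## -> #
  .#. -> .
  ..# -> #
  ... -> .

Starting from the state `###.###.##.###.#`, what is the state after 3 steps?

step 1: ..#.#.#.##.#.#.#
step 2: .#......##.....#
step 3: .......###....##

.......###....##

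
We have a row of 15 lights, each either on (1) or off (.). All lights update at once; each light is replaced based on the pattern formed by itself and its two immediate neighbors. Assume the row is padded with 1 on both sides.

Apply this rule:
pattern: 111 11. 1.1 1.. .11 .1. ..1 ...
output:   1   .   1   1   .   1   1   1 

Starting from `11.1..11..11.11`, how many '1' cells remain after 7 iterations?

12

1.1111..11..1.1
.1.11.11..1111.
111..1..11.11.1
11.11111..1..1.
1.1.111.1111111
.111.1.1.111111
1.1.11111.11111
count of 1: 12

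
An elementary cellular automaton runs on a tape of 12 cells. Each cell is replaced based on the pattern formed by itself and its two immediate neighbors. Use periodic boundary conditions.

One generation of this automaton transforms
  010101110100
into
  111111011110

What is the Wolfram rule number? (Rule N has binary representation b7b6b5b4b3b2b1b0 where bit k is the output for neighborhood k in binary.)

position 6: 111 → 0  (bit 7 = 0)
position 7: 110 → 1  (bit 6 = 1)
position 2: 101 → 1  (bit 5 = 1)
position 10: 100 → 1  (bit 4 = 1)
position 5: 011 → 1  (bit 3 = 1)
position 1: 010 → 1  (bit 2 = 1)
position 0: 001 → 1  (bit 1 = 1)
position 11: 000 → 0  (bit 0 = 0)
bits b7..b0 = 01111110 = 126

126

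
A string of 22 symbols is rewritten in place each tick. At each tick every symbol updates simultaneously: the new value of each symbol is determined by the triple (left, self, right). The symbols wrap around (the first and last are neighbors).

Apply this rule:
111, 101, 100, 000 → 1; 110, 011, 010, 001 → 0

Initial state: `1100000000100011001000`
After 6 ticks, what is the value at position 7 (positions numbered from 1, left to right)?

0011111110011000100110
1001111101000110010001
0100111010110001001100
0010010101001100100011
1001001010100010011000
0100100101011001000110
position 7 holds 0

0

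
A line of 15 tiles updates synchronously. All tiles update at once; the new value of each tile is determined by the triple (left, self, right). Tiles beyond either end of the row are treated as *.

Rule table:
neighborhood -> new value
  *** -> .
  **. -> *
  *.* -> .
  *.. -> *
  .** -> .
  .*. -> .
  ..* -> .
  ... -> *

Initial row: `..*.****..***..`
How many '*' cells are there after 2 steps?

10

*......**...**.
******..***..*.
count of *: 10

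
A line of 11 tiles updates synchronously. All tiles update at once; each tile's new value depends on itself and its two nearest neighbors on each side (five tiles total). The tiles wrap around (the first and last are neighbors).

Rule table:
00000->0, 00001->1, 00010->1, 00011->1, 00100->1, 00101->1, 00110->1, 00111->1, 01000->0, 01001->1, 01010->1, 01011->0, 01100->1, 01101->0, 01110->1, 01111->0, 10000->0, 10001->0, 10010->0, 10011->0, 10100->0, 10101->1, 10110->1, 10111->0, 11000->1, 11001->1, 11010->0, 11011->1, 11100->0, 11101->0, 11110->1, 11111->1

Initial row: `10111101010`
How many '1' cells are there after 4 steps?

10001001111
01011101011
01001001010
01101101101
count of 1: 7

7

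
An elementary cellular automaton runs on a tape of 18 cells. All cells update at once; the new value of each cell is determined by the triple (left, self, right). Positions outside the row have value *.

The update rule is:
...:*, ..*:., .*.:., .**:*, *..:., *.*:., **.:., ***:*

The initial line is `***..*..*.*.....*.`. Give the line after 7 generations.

...***..*.*.....*.

**..........***...
*..********.**..*.
...*******..*.....
.*.******.....***.
...*****..***.**..
.*.****...**..*...
...***..*.*.....*.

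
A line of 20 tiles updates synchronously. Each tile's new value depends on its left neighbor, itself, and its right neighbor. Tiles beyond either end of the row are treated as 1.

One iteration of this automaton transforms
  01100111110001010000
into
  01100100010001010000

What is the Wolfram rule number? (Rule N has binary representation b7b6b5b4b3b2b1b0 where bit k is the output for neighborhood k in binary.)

76

position 6: 111 → 0  (bit 7 = 0)
position 2: 110 → 1  (bit 6 = 1)
position 0: 101 → 0  (bit 5 = 0)
position 3: 100 → 0  (bit 4 = 0)
position 1: 011 → 1  (bit 3 = 1)
position 13: 010 → 1  (bit 2 = 1)
position 4: 001 → 0  (bit 1 = 0)
position 11: 000 → 0  (bit 0 = 0)
bits b7..b0 = 01001100 = 76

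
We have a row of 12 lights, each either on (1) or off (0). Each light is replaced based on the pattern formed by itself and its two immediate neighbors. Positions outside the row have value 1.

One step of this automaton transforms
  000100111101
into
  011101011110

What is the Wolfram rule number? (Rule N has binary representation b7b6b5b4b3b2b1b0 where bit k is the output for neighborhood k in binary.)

231

position 7: 111 → 1  (bit 7 = 1)
position 9: 110 → 1  (bit 6 = 1)
position 10: 101 → 1  (bit 5 = 1)
position 0: 100 → 0  (bit 4 = 0)
position 6: 011 → 0  (bit 3 = 0)
position 3: 010 → 1  (bit 2 = 1)
position 2: 001 → 1  (bit 1 = 1)
position 1: 000 → 1  (bit 0 = 1)
bits b7..b0 = 11100111 = 231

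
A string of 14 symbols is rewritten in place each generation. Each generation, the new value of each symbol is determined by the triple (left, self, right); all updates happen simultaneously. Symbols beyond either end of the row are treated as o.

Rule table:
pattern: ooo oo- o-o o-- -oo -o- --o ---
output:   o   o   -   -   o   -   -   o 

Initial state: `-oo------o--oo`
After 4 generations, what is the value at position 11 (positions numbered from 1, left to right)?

o

-oo-oooo----oo
-oo-oooo-oo-oo
-oo-oooo-oo-oo  (fixed point — unchanged through generation 4)
position 11 holds o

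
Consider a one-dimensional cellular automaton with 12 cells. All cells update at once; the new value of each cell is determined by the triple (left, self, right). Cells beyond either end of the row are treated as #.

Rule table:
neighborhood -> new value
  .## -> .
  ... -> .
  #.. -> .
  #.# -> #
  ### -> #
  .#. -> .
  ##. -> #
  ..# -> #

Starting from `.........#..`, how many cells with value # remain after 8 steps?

5

step 1: ........#..#
step 2: .......#..#.
step 3: ......#..#.#
step 4: .....#..#.#.
step 5: ....#..#.#.#
step 6: ...#..#.#.#.
step 7: ..#..#.#.#.#
step 8: .#..#.#.#.#.
count of #: 5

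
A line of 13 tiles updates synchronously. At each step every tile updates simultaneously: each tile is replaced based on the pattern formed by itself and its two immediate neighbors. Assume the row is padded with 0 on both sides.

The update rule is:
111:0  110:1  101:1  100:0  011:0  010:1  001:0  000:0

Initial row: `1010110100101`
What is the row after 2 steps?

0001100100001

1111011100111
0001100100001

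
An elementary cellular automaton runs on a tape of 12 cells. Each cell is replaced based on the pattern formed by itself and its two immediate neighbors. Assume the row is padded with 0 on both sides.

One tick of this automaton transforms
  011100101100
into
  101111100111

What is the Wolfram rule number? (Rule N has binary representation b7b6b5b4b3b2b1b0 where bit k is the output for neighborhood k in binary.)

position 2: 111 → 1  (bit 7 = 1)
position 3: 110 → 1  (bit 6 = 1)
position 7: 101 → 0  (bit 5 = 0)
position 4: 100 → 1  (bit 4 = 1)
position 1: 011 → 0  (bit 3 = 0)
position 6: 010 → 1  (bit 2 = 1)
position 0: 001 → 1  (bit 1 = 1)
position 11: 000 → 1  (bit 0 = 1)
bits b7..b0 = 11010111 = 215

215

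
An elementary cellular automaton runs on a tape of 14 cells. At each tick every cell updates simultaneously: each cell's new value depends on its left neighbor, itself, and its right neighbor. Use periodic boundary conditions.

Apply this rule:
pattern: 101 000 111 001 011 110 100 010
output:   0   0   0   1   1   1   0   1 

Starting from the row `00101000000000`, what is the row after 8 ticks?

10101000111010

01101000000000
11101000000000
10101000000001
10101000000011
10101000000110
10101000001110
10101000011010
10101000111010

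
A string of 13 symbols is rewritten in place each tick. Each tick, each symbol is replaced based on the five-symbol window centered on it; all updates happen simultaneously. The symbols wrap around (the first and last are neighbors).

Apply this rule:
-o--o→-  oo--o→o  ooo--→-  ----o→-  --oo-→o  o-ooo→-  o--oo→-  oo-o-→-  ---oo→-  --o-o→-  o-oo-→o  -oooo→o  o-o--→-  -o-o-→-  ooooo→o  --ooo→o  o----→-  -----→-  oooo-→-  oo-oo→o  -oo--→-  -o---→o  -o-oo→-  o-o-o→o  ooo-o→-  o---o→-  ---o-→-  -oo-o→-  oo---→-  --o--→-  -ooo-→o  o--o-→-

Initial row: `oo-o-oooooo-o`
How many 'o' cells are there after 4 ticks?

o--o--ooo--o-
------oo-o---
------o---o--
-------o---o-
count of o: 2

2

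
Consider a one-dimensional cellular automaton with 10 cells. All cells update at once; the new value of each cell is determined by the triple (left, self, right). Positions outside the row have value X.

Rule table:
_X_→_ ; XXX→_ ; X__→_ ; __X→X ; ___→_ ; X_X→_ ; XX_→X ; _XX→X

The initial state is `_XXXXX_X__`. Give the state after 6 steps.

____XXX___

step 1: _X___X___X
step 2: ____X___XX
step 3: ___X___XX_
step 4: __X___XXX_
step 5: _X___XX_X_
step 6: ____XXX___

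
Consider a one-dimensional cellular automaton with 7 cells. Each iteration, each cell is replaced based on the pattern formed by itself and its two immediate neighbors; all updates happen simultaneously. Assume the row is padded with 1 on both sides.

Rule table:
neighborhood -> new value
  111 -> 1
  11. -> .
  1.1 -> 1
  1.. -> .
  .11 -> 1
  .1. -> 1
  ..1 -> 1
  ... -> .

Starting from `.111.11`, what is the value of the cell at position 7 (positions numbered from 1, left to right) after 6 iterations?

1

111.111
11.1111
1.11111
.111111
1111111
1111111
position 7 holds 1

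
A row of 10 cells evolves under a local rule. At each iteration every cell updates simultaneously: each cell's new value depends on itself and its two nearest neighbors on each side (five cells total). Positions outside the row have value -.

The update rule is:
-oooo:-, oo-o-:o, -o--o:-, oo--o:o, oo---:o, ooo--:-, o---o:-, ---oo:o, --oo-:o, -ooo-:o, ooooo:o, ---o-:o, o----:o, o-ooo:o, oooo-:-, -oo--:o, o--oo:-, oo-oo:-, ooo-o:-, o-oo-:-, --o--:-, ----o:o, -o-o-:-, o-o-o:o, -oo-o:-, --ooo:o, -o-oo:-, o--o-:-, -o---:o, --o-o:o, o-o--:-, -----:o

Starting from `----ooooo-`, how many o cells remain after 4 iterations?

ooooo-o--o
o-o--o----
o-----oooo
-oooooo---
count of o: 6

6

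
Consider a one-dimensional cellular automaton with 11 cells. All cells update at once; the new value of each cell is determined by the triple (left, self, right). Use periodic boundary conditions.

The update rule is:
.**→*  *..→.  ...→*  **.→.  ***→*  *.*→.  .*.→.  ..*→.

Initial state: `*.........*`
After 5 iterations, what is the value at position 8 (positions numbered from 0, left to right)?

..*******.*
..******...
*.*****..**
..****...**
..***..*.*.
position 8 holds .

.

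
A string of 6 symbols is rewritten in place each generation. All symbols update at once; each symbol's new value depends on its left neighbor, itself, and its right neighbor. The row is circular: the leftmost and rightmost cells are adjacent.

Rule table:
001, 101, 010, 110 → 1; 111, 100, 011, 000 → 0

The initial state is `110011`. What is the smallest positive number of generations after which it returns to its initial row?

6

010100
111100
000101
001111
010001
110011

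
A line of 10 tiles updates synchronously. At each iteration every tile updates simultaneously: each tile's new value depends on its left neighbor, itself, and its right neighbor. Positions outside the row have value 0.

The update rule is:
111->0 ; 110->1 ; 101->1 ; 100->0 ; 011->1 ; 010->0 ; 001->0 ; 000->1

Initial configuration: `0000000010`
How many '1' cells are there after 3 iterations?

1111111000
1000001011
0011100111
count of 1: 6

6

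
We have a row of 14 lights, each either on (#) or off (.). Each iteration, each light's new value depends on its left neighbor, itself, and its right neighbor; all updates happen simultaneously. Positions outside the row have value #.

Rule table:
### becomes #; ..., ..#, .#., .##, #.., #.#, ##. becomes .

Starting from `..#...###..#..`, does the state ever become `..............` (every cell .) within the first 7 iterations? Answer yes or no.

.......#......
..............
all cells are . at iteration 2

yes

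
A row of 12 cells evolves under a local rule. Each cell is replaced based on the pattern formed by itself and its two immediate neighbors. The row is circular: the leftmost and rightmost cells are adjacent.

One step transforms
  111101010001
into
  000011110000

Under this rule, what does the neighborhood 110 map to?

At position 3 the neighborhood is 110; the next row has 0 there.

0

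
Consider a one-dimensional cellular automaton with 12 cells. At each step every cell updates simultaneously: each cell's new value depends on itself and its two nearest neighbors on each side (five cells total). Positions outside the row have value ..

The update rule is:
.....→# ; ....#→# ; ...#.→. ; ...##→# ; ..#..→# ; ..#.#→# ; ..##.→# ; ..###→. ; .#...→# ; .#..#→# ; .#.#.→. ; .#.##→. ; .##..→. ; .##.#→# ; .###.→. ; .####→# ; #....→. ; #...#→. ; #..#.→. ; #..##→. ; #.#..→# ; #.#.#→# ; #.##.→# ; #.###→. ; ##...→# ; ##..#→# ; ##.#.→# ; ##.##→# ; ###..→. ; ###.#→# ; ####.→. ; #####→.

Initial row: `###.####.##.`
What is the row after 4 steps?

.##.#.#.##.#

..##.#.###.#
######...###
.#....#.#...
.##.#.#.##.#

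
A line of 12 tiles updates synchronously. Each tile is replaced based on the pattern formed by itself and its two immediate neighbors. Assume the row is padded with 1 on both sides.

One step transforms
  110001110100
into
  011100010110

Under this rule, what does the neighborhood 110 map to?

1

At position 1 the neighborhood is 110; the next row has 1 there.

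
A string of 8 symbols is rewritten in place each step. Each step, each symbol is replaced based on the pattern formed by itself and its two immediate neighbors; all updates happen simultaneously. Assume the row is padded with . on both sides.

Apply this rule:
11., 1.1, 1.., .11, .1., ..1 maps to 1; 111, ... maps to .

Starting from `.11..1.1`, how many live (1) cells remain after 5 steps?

11111111
1......1
11....11
111..111
1.1111.1
count of 1: 6

6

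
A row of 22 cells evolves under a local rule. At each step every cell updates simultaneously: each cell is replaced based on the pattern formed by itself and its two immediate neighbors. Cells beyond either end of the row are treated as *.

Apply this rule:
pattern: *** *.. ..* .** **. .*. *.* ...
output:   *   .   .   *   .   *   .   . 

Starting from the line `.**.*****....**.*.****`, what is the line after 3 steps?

step 1: .*..****.....*..*.****
step 2: .*..***......*..*.****
step 3: .*..**.......*..*.****

.*..**.......*..*.****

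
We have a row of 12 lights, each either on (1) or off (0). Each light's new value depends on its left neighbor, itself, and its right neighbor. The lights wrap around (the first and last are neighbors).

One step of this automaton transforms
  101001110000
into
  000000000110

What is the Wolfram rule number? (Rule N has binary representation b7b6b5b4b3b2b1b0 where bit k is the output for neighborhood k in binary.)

position 6: 111 → 0  (bit 7 = 0)
position 7: 110 → 0  (bit 6 = 0)
position 1: 101 → 0  (bit 5 = 0)
position 3: 100 → 0  (bit 4 = 0)
position 5: 011 → 0  (bit 3 = 0)
position 0: 010 → 0  (bit 2 = 0)
position 4: 001 → 0  (bit 1 = 0)
position 9: 000 → 1  (bit 0 = 1)
bits b7..b0 = 00000001 = 1

1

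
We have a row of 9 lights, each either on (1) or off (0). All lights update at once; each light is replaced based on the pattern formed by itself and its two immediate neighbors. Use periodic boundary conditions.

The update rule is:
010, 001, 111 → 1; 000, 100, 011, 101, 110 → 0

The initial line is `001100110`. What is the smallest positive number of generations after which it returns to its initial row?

18

generation 1: 010001000
generation 2: 110011000
generation 3: 000100001
generation 4: 001100011
generation 5: 010000100
generation 6: 110001100
generation 7: 000010001
generation 8: 000110011
generation 9: 001000100
generation 10: 011001100
generation 11: 100010000
generation 12: 100110001
generation 13: 001000010
generation 14: 011000110
generation 15: 100001000
generation 16: 100011001
generation 17: 000100010
generation 18: 001100110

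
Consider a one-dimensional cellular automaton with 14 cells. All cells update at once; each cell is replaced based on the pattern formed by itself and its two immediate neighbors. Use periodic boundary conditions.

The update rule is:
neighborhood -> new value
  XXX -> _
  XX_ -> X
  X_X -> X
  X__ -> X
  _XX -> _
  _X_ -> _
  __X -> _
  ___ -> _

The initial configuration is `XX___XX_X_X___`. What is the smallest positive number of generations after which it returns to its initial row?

_XX___XX_X_X__
__XX___XX_X_X_
___XX___XX_X_X
X___XX___XX_X_
_X___XX___XX_X
X_X___XX___XX_
_X_X___XX___XX
X_X_X___XX___X
XX_X_X___XX___
_XX_X_X___XX__
__XX_X_X___XX_
___XX_X_X___XX
X___XX_X_X___X
XX___XX_X_X___

14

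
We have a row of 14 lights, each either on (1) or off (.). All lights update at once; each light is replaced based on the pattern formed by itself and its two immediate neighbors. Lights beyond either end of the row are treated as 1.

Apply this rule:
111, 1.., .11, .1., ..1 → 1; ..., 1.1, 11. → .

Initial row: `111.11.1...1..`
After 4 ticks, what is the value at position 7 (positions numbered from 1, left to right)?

.

11..1..11.1111
1.111111..1111
..11111.111111
111111..111111
position 7 holds .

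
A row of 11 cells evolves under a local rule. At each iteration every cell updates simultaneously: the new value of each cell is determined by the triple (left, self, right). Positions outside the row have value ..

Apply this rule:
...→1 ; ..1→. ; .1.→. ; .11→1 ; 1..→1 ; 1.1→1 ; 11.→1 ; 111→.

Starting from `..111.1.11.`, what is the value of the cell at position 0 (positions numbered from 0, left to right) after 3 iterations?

iteration 1: 1.1.11.1111
iteration 2: .1.11111..1
iteration 3: ..11...11..
position 0 holds .

.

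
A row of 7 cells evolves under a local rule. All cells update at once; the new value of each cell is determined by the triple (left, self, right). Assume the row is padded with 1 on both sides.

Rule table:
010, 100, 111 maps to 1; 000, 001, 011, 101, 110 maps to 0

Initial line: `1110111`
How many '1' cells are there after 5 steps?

3

1100011
1010001
0011000
1000100
0100110
count of 1: 3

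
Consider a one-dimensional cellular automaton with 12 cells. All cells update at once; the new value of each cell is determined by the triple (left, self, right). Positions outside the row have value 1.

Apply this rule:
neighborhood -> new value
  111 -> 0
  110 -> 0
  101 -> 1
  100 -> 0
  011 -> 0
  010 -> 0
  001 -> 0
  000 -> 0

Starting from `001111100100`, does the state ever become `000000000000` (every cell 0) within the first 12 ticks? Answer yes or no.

tick 1: 000000000000
all cells are 0 at tick 1

yes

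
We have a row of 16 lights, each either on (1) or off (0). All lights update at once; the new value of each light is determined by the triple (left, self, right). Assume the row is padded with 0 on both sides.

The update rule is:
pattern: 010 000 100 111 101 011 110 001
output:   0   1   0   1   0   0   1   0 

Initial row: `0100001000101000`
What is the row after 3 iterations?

0001100010000011
1100101000111001
0100000010011000

0100000010011000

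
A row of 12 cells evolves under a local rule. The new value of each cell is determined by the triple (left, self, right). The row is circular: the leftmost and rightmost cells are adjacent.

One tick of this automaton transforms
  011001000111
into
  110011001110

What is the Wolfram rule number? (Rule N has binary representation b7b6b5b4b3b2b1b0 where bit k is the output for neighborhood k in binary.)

174

position 10: 111 → 1  (bit 7 = 1)
position 2: 110 → 0  (bit 6 = 0)
position 0: 101 → 1  (bit 5 = 1)
position 3: 100 → 0  (bit 4 = 0)
position 1: 011 → 1  (bit 3 = 1)
position 5: 010 → 1  (bit 2 = 1)
position 4: 001 → 1  (bit 1 = 1)
position 7: 000 → 0  (bit 0 = 0)
bits b7..b0 = 10101110 = 174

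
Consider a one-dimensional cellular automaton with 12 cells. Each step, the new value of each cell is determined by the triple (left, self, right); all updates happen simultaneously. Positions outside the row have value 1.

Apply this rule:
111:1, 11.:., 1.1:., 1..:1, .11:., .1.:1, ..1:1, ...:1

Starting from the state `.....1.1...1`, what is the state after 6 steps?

111111.1111.
11111...11..
1111.111..11
111...1.11.1
11.1111.....
1...11.11111

1...11.11111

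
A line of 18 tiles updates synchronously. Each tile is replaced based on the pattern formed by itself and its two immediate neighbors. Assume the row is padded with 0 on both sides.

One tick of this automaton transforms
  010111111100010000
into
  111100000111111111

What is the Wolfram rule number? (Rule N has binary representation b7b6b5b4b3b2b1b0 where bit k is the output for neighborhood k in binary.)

127

position 4: 111 → 0  (bit 7 = 0)
position 9: 110 → 1  (bit 6 = 1)
position 2: 101 → 1  (bit 5 = 1)
position 10: 100 → 1  (bit 4 = 1)
position 3: 011 → 1  (bit 3 = 1)
position 1: 010 → 1  (bit 2 = 1)
position 0: 001 → 1  (bit 1 = 1)
position 11: 000 → 1  (bit 0 = 1)
bits b7..b0 = 01111111 = 127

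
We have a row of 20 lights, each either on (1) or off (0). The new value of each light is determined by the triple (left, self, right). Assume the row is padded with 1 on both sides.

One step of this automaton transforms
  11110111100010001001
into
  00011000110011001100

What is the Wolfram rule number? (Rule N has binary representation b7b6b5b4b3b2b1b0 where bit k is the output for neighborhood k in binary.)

position 0: 111 → 0  (bit 7 = 0)
position 3: 110 → 1  (bit 6 = 1)
position 4: 101 → 1  (bit 5 = 1)
position 9: 100 → 1  (bit 4 = 1)
position 5: 011 → 0  (bit 3 = 0)
position 12: 010 → 1  (bit 2 = 1)
position 11: 001 → 0  (bit 1 = 0)
position 10: 000 → 0  (bit 0 = 0)
bits b7..b0 = 01110100 = 116

116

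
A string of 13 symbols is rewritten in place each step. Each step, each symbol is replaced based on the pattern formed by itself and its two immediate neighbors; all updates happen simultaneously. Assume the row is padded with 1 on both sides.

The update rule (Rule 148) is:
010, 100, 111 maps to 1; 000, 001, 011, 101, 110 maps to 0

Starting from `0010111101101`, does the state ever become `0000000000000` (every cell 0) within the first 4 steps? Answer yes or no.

no

1010011000000
0011000100000
1000100110000
0100110001000
step 4 is 0100110001000, still not uniform 0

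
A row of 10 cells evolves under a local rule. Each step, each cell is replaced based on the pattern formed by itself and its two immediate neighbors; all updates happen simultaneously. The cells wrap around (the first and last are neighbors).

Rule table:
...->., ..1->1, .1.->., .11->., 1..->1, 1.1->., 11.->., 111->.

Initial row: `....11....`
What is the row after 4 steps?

step 1: ...1..1...
step 2: ..1.11.1..
step 3: .1......1.
step 4: 1.1....1.1

1.1....1.1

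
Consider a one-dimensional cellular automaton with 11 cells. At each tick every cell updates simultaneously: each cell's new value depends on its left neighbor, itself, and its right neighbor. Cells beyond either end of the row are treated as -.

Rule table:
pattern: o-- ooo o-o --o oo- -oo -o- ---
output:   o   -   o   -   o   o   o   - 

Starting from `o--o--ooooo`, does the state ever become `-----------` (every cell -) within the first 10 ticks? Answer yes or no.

no

tick 1: oo-oo-o---o
tick 2: oooooooo--o
tick 3: o------oo-o
tick 4: oo-----oooo
tick 5: ooo----o--o
tick 6: o-oo---oo-o
tick 7: ooooo--oooo
tick 8: o---oo-o--o
tick 9: oo--ooooo-o
tick 10: ooo-o---ooo
tick 10 is ooo-o---ooo, still not uniform -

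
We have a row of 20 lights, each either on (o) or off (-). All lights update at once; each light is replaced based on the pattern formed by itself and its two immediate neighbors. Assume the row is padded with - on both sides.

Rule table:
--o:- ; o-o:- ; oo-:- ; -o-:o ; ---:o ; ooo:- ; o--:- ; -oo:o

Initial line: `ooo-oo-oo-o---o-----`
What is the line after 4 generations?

o-o-o--o--o-o-o-o-o-

generation 1: o---o--o--o-o-o-oooo
generation 2: o-o-o--o--o-o-o-o---
generation 3: o-o-o--o--o-o-o-o-oo
generation 4: o-o-o--o--o-o-o-o-o-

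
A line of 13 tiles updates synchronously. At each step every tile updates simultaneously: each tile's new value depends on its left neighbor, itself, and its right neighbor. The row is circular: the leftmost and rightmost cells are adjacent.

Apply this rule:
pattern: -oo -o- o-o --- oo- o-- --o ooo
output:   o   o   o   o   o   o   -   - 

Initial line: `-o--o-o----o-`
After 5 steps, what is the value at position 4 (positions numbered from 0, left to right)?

o

-oo-oooooo-oo
ooooo----oooo
----oooo-o---
ooo-o--oooooo
--oooo-o-----
position 4 holds o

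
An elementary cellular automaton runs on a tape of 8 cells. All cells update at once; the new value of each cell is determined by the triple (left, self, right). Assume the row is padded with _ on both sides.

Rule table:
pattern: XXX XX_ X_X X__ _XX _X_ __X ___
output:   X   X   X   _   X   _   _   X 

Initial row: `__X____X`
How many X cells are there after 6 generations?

X___XX__
__X_XX_X
X__XXXX_
___XXXX_
XX_XXXX_
XXXXXXX_
count of X: 7

7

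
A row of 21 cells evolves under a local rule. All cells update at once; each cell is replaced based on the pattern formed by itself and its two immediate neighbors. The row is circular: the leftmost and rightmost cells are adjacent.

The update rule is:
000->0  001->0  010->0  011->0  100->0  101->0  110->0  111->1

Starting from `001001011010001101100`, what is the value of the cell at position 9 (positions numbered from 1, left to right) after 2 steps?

0

000000000000000000000
000000000000000000000
position 9 holds 0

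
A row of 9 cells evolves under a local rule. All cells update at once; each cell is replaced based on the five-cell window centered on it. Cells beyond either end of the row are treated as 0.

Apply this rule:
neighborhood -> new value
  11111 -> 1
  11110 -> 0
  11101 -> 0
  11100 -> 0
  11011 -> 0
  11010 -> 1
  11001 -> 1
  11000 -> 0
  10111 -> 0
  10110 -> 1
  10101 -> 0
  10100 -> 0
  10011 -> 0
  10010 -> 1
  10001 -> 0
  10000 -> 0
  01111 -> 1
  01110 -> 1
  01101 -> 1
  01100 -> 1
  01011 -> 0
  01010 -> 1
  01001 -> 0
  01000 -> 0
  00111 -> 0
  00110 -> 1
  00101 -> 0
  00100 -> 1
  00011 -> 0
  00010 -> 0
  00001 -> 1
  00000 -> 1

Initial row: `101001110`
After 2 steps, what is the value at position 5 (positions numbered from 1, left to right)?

1

step 1: 010000100
step 2: 010010100
position 5 holds 1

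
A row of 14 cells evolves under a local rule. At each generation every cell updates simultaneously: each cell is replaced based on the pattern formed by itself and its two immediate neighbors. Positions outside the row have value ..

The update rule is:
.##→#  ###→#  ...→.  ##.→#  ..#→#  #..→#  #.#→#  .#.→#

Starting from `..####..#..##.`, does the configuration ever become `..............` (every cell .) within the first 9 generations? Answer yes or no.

.#############
##############
##############  (fixed point — unchanged through generation 9)
generation 9 is ##############, still not uniform .

no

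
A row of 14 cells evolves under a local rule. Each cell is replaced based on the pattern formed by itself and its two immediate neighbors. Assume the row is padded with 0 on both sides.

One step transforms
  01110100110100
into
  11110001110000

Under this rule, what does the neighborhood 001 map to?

1

At position 0 the neighborhood is 001; the next row has 1 there.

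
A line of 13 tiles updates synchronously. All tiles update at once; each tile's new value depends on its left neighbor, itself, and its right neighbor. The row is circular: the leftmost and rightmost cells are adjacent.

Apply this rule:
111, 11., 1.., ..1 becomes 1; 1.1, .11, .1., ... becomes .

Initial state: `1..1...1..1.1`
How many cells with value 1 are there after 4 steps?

111.1.1.11...
.11......11.1
..11....1.1..
.1.11..1...1.
count of 1: 5

5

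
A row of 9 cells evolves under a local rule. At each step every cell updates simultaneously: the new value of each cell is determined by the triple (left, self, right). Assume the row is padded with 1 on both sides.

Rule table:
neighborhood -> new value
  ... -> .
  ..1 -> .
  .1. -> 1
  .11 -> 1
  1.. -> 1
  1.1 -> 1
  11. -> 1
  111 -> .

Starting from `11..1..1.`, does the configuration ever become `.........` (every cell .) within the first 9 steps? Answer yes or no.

step 1: .11.11.11
step 2: 11111111.
step 3: .......11
step 4: 1......1.
step 5: 11.....11
step 6: .11....1.
step 7: 1111...11
step 8: ...11..1.
step 9: 1..111.11
step 9 is 1..111.11, still not uniform .

no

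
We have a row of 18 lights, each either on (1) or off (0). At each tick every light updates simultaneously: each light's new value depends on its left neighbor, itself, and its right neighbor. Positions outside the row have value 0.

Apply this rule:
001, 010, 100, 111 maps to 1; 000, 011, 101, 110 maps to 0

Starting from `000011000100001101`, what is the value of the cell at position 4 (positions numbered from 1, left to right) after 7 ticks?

000100101110010001
001111100101111011
010111011100110000
110010001011001000
001111011000111100
010110000101011010
110001001101000011
position 4 holds 0

0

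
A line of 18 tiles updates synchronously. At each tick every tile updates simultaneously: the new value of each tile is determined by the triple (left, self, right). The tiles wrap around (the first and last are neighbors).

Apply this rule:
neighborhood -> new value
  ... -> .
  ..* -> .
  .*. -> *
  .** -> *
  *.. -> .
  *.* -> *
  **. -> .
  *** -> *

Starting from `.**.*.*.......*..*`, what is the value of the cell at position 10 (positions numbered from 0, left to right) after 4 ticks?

.

tick 1: **.****.......*..*
tick 2: *.****........*..*
tick 3: .****.........*..*
tick 4: ****..........*..*
position 10 holds .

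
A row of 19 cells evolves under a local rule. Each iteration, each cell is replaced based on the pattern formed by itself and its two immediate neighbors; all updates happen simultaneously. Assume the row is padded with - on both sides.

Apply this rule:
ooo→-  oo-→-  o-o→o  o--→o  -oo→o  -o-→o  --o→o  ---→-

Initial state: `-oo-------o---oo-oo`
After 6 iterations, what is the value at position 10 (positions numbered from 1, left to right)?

iteration 1: oo-o-----ooo-oo-oo-
iteration 2: o-ooo---oo--oo-oo-o
iteration 3: ooo--o-oo-ooo-oo-oo
iteration 4: o--ooooo-oo--oo-oo-
iteration 5: oooo----oo-ooo-oo-o
iteration 6: o---o--oo-oo--oo-oo
position 10 holds -

-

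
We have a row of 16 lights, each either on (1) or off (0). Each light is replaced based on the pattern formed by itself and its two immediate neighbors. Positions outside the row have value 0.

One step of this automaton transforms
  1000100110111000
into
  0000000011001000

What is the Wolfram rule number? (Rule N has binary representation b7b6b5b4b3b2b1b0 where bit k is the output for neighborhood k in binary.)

position 11: 111 → 0  (bit 7 = 0)
position 8: 110 → 1  (bit 6 = 1)
position 9: 101 → 1  (bit 5 = 1)
position 1: 100 → 0  (bit 4 = 0)
position 7: 011 → 0  (bit 3 = 0)
position 0: 010 → 0  (bit 2 = 0)
position 3: 001 → 0  (bit 1 = 0)
position 2: 000 → 0  (bit 0 = 0)
bits b7..b0 = 01100000 = 96

96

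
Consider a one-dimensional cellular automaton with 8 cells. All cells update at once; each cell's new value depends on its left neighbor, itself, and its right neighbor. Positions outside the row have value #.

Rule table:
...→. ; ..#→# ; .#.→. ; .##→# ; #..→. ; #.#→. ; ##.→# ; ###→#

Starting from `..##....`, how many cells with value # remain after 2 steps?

.###...#
.###..##
count of #: 5

5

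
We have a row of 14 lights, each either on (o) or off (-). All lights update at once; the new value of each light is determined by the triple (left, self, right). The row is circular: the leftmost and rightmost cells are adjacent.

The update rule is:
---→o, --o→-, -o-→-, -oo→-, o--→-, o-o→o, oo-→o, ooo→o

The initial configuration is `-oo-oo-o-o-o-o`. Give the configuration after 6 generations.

-o-o-o-oo-oo-o

o-oo-oo-o-o-o-
-o-oo-oo-o-o-o
o-o-oo-oo-o-o-
-o-o-oo-oo-o-o
o-o-o-oo-oo-o-
-o-o-o-oo-oo-o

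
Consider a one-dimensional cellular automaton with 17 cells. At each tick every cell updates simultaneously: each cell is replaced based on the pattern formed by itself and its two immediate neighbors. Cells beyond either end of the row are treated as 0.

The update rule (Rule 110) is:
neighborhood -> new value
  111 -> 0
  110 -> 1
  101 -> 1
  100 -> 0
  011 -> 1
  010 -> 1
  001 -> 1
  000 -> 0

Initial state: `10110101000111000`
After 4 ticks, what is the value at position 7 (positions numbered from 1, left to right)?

1

11111111001101000
10000001011111000
10000011110001000
10000110010011000
position 7 holds 1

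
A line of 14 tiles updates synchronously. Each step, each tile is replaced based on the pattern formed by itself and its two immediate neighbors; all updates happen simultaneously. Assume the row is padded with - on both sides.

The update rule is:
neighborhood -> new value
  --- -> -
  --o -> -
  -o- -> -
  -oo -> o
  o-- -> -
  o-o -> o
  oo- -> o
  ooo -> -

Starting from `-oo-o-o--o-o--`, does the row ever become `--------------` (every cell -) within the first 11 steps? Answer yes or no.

-ooo-o----o---
-o-oo---------
--ooo---------
--o-o---------
---o----------
--------------
all cells are - at step 6

yes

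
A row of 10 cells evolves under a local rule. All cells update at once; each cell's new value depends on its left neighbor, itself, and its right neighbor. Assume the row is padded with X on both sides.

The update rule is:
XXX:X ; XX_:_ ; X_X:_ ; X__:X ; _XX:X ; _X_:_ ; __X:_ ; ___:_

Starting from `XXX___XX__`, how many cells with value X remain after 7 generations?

XX_X__X_X_
X___X_____
_X___X____
__X___X___
X__X___X__
_X__X___X_
__X__X____
count of X: 2

2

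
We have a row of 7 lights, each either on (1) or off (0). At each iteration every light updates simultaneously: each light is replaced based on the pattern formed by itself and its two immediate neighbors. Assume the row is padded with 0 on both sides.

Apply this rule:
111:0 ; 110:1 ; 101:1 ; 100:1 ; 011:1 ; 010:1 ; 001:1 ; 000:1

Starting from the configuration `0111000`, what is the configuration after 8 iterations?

iteration 1: 1101111
iteration 2: 1111001
iteration 3: 1001111
iteration 4: 1111001  (repeats iteration 2; period 2)
iteration 8: 1111001

1111001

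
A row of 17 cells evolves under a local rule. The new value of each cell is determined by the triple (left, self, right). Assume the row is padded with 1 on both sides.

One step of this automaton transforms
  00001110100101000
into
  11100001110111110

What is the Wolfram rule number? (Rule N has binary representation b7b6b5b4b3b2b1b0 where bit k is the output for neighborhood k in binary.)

position 5: 111 → 0  (bit 7 = 0)
position 6: 110 → 0  (bit 6 = 0)
position 7: 101 → 1  (bit 5 = 1)
position 0: 100 → 1  (bit 4 = 1)
position 4: 011 → 0  (bit 3 = 0)
position 8: 010 → 1  (bit 2 = 1)
position 3: 001 → 0  (bit 1 = 0)
position 1: 000 → 1  (bit 0 = 1)
bits b7..b0 = 00110101 = 53

53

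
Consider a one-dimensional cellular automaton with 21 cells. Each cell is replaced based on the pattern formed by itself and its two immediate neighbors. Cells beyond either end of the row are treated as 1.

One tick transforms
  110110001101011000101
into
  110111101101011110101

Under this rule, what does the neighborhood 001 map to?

0

At position 7 the neighborhood is 001; the next row has 0 there.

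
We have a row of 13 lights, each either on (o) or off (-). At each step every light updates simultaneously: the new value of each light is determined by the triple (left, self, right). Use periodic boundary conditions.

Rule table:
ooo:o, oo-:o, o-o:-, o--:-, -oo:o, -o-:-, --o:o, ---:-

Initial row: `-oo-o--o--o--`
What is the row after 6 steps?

step 1: ooo---o--o---
step 2: ooo--o--o---o
step 3: ooo-o--o---oo
step 4: ooo---o---ooo
step 5: ooo--o---oooo
step 6: ooo-o---ooooo

ooo-o---ooooo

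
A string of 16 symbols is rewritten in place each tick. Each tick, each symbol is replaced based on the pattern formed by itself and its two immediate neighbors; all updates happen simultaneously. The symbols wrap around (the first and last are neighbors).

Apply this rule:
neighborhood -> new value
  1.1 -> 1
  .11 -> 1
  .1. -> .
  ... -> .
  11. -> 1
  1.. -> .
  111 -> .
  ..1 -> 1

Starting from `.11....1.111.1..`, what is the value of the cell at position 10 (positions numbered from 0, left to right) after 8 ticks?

1

tick 1: 111...1.11.11...
tick 2: 1.1..1.111111..1
tick 3: 11..1.11....1.11
tick 4: .1.1.111...1.11.
tick 5: 1.1.11.1..1.111.
tick 6: .1.1111..1.11.11
tick 7: 1.11..1.1.111111
tick 8: 1111.1.1.11.....
position 10 holds 1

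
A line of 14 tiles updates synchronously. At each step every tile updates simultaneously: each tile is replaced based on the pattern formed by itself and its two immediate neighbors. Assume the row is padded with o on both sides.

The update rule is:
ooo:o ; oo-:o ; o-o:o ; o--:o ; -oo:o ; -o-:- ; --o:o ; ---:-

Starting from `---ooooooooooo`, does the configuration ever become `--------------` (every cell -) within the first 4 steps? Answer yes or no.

no

step 1: o-oooooooooooo
step 2: oooooooooooooo
step 3: oooooooooooooo  (fixed point — unchanged through step 4)
step 4 is oooooooooooooo, still not uniform -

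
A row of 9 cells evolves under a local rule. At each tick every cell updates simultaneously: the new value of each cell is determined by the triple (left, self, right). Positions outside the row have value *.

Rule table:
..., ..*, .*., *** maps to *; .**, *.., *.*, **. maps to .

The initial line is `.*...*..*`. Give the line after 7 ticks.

.*.***.*.
.*..*..*.
.*.**.**.
.*.......
.*.******
.*..*****
.*.*.****

.*.*.****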